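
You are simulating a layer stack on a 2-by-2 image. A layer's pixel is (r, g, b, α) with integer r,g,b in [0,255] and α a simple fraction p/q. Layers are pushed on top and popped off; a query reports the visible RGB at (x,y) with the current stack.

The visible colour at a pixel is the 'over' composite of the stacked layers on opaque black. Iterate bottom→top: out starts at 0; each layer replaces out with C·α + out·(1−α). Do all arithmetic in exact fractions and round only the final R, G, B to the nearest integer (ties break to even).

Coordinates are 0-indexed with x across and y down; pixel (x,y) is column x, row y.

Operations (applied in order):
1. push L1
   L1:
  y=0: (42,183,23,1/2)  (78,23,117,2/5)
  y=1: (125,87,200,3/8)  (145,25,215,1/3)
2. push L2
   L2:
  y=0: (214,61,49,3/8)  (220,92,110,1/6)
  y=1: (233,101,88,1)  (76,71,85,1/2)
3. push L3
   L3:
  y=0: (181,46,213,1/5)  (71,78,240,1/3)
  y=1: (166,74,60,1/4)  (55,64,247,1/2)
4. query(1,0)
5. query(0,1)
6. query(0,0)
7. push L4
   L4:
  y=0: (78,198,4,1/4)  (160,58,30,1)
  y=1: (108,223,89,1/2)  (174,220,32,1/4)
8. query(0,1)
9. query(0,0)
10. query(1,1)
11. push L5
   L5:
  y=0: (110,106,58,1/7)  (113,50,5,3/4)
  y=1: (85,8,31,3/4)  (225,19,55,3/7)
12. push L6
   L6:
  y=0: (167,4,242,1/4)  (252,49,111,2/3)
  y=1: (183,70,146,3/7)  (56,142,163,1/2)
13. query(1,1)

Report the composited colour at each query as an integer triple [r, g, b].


(1,0) stack=L1,L2,L3; from [0,0,0]:
+L1 (α=2/5) → [156/5, 46/5, 234/5]
+L2 (α=1/6) → [188/3, 23, 172/3]
+L3 (α=1/3) → [589/9, 124/3, 1064/9]
rounded: [65, 41, 118]

at x=0,y=1 over L1,L2,L3:
+L1 (α=3/8) → [375/8, 261/8, 75]
+L2 (α=1) → [233, 101, 88]
+L3 (α=1/4) → [865/4, 377/4, 81]
= [216, 94, 81]

at x=0,y=0 over L1,L2,L3:
after L1 α=1/2: [21, 183/2, 23/2]
after L2 α=3/8: [747/8, 1281/16, 409/16]
after L3 α=1/5: [1109/10, 293/4, 1261/20]
→ [111, 73, 63]

query (0,1) [L1,L2,L3,L4] — begin 0,0,0
L1 α=3/8: [375/8, 261/8, 75]
L2 α=1: [233, 101, 88]
L3 α=1/4: [865/4, 377/4, 81]
L4 α=1/2: [1297/8, 1269/8, 85]
→ [162, 159, 85]

(0,0) stack=L1,L2,L3,L4; from [0,0,0]:
L1 α=1/2: [21, 183/2, 23/2]
L2 α=3/8: [747/8, 1281/16, 409/16]
L3 α=1/5: [1109/10, 293/4, 1261/20]
L4 α=1/4: [4107/40, 1671/16, 3863/80]
rounded: [103, 104, 48]

query (1,1) [L1,L2,L3,L4] — begin 0,0,0
after L1 α=1/3: [145/3, 25/3, 215/3]
after L2 α=1/2: [373/6, 119/3, 235/3]
after L3 α=1/2: [703/12, 311/6, 488/3]
after L4 α=1/4: [1399/16, 751/8, 130]
= [87, 94, 130]

query (1,1) [L1,L2,L3,L4,L5,L6] — begin 0,0,0
L1 α=1/3: [145/3, 25/3, 215/3]
L2 α=1/2: [373/6, 119/3, 235/3]
L3 α=1/2: [703/12, 311/6, 488/3]
L4 α=1/4: [1399/16, 751/8, 130]
L5 α=3/7: [4099/28, 865/14, 685/7]
L6 α=1/2: [5667/56, 2853/28, 913/7]
rounded: [101, 102, 130]


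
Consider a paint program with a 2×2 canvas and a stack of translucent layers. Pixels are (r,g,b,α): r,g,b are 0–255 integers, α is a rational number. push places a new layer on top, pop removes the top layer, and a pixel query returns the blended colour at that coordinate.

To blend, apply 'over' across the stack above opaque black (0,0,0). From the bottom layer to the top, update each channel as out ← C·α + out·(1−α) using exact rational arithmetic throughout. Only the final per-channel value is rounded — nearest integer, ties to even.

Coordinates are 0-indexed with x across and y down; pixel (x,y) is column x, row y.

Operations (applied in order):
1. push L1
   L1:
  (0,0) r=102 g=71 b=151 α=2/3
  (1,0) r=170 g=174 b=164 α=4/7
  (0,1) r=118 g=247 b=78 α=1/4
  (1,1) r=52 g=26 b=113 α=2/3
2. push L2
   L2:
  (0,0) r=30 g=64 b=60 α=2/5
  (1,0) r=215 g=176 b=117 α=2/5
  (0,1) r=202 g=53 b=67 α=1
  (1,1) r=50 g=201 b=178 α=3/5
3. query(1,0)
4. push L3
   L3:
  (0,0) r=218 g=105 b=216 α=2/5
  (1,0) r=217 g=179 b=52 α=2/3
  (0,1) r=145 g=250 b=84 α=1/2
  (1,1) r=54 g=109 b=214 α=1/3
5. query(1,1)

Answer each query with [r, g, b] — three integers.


(1,0) stack=L1,L2; from [0,0,0]:
after L1 α=4/7: [680/7, 696/7, 656/7]
after L2 α=2/5: [1010/7, 4552/35, 3606/35]
rounded: [144, 130, 103]

query (1,1) [L1,L2,L3] — begin 0,0,0
+L1 (α=2/3) → [104/3, 52/3, 226/3]
+L2 (α=3/5) → [658/15, 1913/15, 2054/15]
+L3 (α=1/3) → [2126/45, 5461/45, 7318/45]
→ [47, 121, 163]


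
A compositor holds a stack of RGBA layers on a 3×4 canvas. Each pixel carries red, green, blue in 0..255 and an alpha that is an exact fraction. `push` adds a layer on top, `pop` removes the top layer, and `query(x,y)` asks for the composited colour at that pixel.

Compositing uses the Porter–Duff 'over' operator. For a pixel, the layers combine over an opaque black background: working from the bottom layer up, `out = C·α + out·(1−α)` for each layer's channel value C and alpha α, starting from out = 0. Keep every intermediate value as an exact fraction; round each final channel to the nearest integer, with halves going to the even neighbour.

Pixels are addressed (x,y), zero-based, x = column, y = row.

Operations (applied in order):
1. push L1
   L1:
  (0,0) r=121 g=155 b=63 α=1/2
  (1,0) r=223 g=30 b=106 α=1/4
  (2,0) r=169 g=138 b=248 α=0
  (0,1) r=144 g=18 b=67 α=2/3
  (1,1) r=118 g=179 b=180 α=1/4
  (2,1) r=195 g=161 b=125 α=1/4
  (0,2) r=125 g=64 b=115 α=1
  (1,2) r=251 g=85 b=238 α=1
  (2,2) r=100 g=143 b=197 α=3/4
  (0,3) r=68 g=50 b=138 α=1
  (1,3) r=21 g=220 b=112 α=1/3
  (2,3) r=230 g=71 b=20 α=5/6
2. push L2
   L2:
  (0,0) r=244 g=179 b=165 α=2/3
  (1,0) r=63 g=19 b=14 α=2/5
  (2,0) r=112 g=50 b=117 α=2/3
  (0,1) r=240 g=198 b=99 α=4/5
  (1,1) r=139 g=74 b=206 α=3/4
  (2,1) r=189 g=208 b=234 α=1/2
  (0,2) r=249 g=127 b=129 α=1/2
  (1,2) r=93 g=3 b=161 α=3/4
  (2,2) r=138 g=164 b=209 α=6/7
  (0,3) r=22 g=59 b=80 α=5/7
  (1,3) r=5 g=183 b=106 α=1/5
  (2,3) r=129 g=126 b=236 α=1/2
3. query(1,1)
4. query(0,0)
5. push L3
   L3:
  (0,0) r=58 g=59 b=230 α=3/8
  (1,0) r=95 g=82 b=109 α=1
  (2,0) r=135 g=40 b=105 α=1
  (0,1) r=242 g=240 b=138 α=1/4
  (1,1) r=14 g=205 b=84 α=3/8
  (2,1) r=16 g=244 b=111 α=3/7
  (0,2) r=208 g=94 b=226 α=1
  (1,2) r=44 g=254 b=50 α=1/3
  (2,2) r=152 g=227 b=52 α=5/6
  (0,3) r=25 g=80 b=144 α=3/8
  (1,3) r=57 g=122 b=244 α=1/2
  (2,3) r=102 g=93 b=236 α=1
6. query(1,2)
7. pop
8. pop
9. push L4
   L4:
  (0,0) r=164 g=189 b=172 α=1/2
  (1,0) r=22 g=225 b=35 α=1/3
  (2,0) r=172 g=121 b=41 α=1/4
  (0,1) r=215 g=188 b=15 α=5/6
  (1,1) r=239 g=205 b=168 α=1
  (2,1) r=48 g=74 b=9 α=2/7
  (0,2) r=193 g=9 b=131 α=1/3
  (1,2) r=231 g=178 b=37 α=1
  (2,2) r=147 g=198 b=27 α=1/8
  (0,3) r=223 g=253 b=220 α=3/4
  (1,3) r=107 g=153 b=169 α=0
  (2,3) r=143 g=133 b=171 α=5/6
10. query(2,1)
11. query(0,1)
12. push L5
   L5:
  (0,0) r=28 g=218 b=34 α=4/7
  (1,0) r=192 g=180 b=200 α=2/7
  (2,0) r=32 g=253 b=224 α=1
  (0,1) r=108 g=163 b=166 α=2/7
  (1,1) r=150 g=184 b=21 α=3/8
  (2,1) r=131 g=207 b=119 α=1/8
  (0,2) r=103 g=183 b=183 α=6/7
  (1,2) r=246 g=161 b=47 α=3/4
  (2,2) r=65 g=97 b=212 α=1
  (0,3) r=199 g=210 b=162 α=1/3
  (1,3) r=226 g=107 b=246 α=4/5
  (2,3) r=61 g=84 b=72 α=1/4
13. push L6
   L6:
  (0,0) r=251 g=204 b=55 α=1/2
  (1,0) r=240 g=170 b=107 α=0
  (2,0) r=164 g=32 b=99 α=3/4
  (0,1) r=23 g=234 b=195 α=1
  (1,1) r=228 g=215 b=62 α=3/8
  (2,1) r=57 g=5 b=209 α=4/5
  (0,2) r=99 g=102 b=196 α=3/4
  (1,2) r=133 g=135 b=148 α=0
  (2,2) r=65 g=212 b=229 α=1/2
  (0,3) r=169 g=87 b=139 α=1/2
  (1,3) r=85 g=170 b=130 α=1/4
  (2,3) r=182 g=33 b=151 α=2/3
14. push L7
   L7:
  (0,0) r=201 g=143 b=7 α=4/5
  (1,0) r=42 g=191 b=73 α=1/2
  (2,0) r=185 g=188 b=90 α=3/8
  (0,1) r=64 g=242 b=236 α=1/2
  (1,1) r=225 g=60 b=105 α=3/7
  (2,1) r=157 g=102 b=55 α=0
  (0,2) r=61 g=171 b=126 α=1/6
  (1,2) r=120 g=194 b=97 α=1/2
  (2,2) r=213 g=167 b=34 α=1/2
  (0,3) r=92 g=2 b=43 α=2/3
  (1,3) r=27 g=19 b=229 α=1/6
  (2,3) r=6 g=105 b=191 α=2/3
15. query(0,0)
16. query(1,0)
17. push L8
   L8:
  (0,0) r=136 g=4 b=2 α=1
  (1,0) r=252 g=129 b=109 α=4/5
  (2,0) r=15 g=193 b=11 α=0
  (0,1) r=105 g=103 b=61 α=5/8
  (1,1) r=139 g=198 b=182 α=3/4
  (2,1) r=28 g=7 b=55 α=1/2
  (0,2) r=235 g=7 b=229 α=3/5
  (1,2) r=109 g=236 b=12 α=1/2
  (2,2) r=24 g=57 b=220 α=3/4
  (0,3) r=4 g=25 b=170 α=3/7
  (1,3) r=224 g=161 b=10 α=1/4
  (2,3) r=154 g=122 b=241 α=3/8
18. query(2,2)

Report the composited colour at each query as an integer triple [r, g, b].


(1,1) stack=L1,L2; from [0,0,0]:
L1 α=1/4: [59/2, 179/4, 45]
L2 α=3/4: [893/8, 1067/16, 663/4]
= [112, 67, 166]

(0,0) stack=L1,L2; from [0,0,0]:
+L1 (α=1/2) → [121/2, 155/2, 63/2]
+L2 (α=2/3) → [1097/6, 871/6, 241/2]
→ [183, 145, 120]

query (1,2) [L1,L2,L3] — begin 0,0,0
+L1 (α=1) → [251, 85, 238]
+L2 (α=3/4) → [265/2, 47/2, 721/4]
+L3 (α=1/3) → [103, 301/3, 821/6]
rounded: [103, 100, 137]

query (2,1) [L1,L4] — begin 0,0,0
after L1 α=1/4: [195/4, 161/4, 125/4]
after L4 α=2/7: [1359/28, 1397/28, 697/28]
= [49, 50, 25]

query (0,1) [L1,L4] — begin 0,0,0
after L1 α=2/3: [96, 12, 134/3]
after L4 α=5/6: [1171/6, 476/3, 359/18]
→ [195, 159, 20]

query (0,0) [L1,L4,L5,L6,L7] — begin 0,0,0
L1 α=1/2: [121/2, 155/2, 63/2]
L4 α=1/2: [449/4, 533/4, 407/4]
L5 α=4/7: [1795/28, 5087/28, 1765/28]
L6 α=1/2: [8823/56, 10799/56, 3305/56]
L7 α=4/5: [53847/280, 42831/280, 4873/280]
→ [192, 153, 17]

query (1,0) [L1,L4,L5,L6,L7] — begin 0,0,0
L1 α=1/4: [223/4, 15/2, 53/2]
L4 α=1/3: [89/2, 80, 88/3]
L5 α=2/7: [1213/14, 760/7, 1640/21]
L6 α=0: [1213/14, 760/7, 1640/21]
L7 α=1/2: [1801/28, 2097/14, 3173/42]
→ [64, 150, 76]

at x=2,y=2 over L1,L4,L5,L6,L7,L8:
L1 α=3/4: [75, 429/4, 591/4]
L4 α=1/8: [84, 3795/32, 4245/32]
L5 α=1: [65, 97, 212]
L6 α=1/2: [65, 309/2, 441/2]
L7 α=1/2: [139, 643/4, 509/4]
L8 α=3/4: [211/4, 1327/16, 3149/16]
rounded: [53, 83, 197]


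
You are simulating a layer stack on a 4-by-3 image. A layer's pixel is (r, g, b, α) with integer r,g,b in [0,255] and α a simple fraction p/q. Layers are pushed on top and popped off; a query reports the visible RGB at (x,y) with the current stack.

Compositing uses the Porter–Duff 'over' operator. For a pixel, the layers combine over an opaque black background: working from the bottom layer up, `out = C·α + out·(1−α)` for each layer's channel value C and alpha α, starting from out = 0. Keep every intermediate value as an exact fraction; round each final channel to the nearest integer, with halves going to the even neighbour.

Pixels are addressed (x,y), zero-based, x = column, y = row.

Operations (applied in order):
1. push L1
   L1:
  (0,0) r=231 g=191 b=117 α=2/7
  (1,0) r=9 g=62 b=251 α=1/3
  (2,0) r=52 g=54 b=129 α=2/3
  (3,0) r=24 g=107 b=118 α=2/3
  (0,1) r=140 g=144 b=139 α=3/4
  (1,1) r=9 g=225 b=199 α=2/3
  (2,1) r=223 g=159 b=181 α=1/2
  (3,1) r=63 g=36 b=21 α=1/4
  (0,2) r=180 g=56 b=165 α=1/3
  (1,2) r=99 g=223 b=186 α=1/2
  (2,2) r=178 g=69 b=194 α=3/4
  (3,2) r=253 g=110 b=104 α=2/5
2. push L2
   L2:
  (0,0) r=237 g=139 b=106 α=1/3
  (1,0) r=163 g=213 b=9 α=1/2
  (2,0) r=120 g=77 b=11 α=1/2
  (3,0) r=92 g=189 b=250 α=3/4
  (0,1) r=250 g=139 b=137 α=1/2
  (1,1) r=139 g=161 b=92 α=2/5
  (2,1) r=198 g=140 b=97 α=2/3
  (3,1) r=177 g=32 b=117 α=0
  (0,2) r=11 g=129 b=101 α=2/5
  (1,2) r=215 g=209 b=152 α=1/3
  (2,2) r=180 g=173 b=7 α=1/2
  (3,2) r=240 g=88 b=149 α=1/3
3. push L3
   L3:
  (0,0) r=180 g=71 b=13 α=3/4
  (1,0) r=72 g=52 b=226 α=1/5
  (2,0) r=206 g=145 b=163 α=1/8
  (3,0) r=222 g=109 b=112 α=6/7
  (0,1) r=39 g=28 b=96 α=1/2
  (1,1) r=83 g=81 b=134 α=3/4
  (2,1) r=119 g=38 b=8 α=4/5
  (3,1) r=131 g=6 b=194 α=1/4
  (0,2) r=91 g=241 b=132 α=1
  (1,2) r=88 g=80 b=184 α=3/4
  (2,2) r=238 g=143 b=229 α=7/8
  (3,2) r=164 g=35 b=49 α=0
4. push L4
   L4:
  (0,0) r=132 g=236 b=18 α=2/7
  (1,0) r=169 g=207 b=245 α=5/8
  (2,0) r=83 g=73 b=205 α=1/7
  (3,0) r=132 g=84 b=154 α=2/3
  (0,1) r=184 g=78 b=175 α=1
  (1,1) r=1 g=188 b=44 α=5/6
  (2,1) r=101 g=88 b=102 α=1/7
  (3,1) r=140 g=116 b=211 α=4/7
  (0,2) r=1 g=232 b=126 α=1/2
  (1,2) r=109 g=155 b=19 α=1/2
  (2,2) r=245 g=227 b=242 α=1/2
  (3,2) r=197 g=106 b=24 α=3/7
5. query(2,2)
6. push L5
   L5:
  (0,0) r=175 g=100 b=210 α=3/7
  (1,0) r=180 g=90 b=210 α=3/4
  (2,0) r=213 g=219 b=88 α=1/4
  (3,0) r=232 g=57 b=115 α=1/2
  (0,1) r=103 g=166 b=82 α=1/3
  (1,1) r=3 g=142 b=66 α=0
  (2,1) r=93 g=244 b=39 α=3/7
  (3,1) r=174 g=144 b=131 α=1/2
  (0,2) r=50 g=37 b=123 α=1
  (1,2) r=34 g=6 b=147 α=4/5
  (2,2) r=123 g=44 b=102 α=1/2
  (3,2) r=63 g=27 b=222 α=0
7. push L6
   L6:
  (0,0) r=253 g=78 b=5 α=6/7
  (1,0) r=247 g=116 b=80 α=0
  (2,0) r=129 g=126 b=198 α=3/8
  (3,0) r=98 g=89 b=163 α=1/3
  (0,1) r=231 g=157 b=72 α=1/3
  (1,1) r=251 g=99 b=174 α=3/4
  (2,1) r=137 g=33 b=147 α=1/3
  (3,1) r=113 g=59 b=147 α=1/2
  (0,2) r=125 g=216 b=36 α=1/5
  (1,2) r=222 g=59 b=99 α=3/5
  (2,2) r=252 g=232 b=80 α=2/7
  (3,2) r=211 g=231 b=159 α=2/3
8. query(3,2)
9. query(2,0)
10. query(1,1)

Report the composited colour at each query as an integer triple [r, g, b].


query (2,2) [L1,L2,L3,L4] — begin 0,0,0
L1 α=3/4: [267/2, 207/4, 291/2]
L2 α=1/2: [627/4, 899/8, 305/4]
L3 α=7/8: [7291/32, 8907/64, 6717/32]
L4 α=1/2: [15131/64, 23435/128, 14461/64]
rounded: [236, 183, 226]

(3,2) stack=L1,L2,L3,L4,L5,L6; from [0,0,0]:
+L1 (α=2/5) → [506/5, 44, 208/5]
+L2 (α=1/3) → [2212/15, 176/3, 387/5]
+L3 (α=0) → [2212/15, 176/3, 387/5]
+L4 (α=3/7) → [17713/105, 1658/21, 1908/35]
+L5 (α=0) → [17713/105, 1658/21, 1908/35]
+L6 (α=2/3) → [62023/315, 11360/63, 4346/35]
→ [197, 180, 124]

at x=2,y=0 over L1,L2,L3,L4,L5,L6:
+L1 (α=2/3) → [104/3, 36, 86]
+L2 (α=1/2) → [232/3, 113/2, 97/2]
+L3 (α=1/8) → [1121/12, 1081/16, 1005/16]
+L4 (α=1/7) → [1287/14, 3827/56, 665/8]
+L5 (α=1/4) → [6843/56, 23745/224, 2699/32]
+L6 (α=3/8) → [55887/448, 203397/1792, 32503/256]
rounded: [125, 114, 127]

at x=1,y=1 over L1,L2,L3,L4,L5,L6:
+L1 (α=2/3) → [6, 150, 398/3]
+L2 (α=2/5) → [296/5, 772/5, 582/5]
+L3 (α=3/4) → [1541/20, 1987/20, 648/5]
+L4 (α=5/6) → [547/40, 6929/40, 874/15]
+L5 (α=0) → [547/40, 6929/40, 874/15]
+L6 (α=3/4) → [30667/160, 18809/160, 2176/15]
rounded: [192, 118, 145]


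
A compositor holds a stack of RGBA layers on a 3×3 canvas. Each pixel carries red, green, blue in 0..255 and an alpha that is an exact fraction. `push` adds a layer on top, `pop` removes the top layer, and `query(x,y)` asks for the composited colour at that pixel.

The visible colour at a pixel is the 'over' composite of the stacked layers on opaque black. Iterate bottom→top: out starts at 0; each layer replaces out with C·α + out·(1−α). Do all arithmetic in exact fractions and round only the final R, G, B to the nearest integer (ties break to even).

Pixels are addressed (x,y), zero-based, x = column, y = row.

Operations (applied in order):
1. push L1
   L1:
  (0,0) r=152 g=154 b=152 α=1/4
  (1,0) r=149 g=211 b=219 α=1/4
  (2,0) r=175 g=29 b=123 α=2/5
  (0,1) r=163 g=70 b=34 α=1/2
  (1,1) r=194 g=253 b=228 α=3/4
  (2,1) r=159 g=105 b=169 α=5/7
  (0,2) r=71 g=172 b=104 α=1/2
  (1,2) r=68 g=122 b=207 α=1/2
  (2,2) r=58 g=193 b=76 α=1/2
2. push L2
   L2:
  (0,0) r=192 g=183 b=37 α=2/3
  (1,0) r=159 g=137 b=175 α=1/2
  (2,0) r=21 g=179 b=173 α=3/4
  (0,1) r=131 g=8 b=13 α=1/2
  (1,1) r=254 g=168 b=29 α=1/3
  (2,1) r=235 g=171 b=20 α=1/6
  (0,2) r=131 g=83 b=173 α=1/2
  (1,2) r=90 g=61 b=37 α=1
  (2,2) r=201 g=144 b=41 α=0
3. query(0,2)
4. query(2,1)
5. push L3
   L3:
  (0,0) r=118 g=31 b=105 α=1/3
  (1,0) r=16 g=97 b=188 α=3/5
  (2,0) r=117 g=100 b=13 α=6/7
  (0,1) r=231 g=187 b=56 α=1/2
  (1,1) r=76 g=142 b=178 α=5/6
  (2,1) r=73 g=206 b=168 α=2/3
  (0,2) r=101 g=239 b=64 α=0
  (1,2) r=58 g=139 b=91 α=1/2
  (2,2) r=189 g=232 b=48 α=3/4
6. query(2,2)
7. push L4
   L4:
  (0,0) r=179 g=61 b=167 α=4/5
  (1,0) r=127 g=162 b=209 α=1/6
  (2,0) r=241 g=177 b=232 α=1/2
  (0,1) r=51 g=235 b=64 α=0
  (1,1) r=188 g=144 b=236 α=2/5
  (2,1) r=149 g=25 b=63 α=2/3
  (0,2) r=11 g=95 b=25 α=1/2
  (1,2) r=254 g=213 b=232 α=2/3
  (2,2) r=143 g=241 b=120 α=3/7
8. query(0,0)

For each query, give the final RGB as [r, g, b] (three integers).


query (0,2) [L1,L2] — begin 0,0,0
after L1 α=1/2: [71/2, 86, 52]
after L2 α=1/2: [333/4, 169/2, 225/2]
→ [83, 84, 112]

at x=2,y=1 over L1,L2:
+L1 (α=5/7) → [795/7, 75, 845/7]
+L2 (α=1/6) → [2810/21, 91, 1455/14]
= [134, 91, 104]

at x=2,y=2 over L1,L2,L3:
+L1 (α=1/2) → [29, 193/2, 38]
+L2 (α=0) → [29, 193/2, 38]
+L3 (α=3/4) → [149, 1585/8, 91/2]
→ [149, 198, 46]

query (0,0) [L1,L2,L3,L4] — begin 0,0,0
L1 α=1/4: [38, 77/2, 38]
L2 α=2/3: [422/3, 809/6, 112/3]
L3 α=1/3: [1198/9, 902/9, 539/9]
L4 α=4/5: [7642/45, 3098/45, 6551/45]
= [170, 69, 146]


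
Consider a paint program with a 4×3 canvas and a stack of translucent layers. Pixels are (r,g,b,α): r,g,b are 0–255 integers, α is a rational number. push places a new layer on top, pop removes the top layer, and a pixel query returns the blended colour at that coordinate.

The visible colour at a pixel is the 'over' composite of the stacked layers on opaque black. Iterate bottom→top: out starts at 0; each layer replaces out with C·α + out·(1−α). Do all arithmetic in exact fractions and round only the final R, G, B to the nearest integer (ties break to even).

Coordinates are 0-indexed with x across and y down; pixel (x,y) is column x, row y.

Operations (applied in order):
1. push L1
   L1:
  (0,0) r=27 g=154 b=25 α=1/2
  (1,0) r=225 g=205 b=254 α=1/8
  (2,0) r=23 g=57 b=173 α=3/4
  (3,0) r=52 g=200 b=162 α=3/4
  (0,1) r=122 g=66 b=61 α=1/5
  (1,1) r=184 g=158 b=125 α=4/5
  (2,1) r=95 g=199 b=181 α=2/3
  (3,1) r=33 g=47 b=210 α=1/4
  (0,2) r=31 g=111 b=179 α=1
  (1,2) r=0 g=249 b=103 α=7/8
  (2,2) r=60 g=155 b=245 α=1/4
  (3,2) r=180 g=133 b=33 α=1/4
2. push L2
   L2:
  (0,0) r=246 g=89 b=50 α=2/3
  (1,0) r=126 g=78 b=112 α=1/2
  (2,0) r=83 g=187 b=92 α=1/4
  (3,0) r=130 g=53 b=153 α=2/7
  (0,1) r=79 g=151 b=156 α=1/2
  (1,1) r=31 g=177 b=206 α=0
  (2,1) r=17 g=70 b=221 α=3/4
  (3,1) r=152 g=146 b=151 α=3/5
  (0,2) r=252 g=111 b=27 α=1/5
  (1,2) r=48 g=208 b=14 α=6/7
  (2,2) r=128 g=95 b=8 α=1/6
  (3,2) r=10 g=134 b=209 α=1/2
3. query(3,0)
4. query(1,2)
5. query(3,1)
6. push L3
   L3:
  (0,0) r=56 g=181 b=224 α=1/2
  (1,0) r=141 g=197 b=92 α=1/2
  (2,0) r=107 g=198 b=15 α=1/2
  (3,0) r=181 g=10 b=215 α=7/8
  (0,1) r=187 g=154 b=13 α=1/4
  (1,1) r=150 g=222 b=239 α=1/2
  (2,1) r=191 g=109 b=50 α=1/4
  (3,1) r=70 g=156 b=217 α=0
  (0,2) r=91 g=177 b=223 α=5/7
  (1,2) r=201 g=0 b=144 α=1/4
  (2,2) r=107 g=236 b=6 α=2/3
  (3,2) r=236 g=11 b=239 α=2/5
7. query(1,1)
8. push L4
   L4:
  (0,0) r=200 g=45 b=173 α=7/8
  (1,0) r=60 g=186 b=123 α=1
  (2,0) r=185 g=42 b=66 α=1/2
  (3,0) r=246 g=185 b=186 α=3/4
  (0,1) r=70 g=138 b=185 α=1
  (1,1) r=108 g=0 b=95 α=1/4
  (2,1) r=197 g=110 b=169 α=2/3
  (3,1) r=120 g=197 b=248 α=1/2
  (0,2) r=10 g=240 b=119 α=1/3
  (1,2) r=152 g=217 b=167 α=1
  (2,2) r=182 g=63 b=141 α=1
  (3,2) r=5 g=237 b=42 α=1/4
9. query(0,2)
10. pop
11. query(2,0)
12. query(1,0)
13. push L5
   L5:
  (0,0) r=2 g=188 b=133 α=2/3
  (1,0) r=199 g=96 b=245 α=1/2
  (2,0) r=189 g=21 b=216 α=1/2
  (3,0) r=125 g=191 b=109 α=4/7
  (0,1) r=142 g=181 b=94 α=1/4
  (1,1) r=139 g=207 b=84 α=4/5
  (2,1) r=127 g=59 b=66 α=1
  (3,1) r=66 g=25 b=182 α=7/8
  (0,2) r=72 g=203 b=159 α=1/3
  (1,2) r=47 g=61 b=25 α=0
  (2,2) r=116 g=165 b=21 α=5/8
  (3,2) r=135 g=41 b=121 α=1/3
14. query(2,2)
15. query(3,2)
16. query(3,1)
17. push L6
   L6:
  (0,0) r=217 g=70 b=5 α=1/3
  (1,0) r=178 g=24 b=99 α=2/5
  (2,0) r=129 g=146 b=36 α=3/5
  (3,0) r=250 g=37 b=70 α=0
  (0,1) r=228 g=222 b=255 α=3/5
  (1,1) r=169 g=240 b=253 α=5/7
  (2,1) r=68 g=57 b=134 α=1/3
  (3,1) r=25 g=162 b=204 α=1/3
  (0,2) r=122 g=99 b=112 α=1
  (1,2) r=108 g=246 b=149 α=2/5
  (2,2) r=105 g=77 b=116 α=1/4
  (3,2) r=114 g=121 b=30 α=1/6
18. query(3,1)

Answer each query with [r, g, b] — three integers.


query (3,0) [L1,L2] — begin 0,0,0
after L1 α=3/4: [39, 150, 243/2]
after L2 α=2/7: [65, 856/7, 261/2]
= [65, 122, 130]

(1,2) stack=L1,L2; from [0,0,0]:
+L1 (α=7/8) → [0, 1743/8, 721/8]
+L2 (α=6/7) → [288/7, 11727/56, 199/8]
= [41, 209, 25]

(3,1) stack=L1,L2; from [0,0,0]:
after L1 α=1/4: [33/4, 47/4, 105/2]
after L2 α=3/5: [189/2, 923/10, 558/5]
→ [94, 92, 112]

(1,1) stack=L1,L2,L3; from [0,0,0]:
after L1 α=4/5: [736/5, 632/5, 100]
after L2 α=0: [736/5, 632/5, 100]
after L3 α=1/2: [743/5, 871/5, 339/2]
rounded: [149, 174, 170]

query (0,2) [L1,L2,L3,L4] — begin 0,0,0
+L1 (α=1) → [31, 111, 179]
+L2 (α=1/5) → [376/5, 111, 743/5]
+L3 (α=5/7) → [3027/35, 1107/7, 7061/35]
+L4 (α=1/3) → [6404/105, 1298/7, 18287/105]
= [61, 185, 174]

(2,0) stack=L1,L2,L3; from [0,0,0]:
after L1 α=3/4: [69/4, 171/4, 519/4]
after L2 α=1/4: [539/16, 1261/16, 1925/16]
after L3 α=1/2: [2251/32, 4429/32, 2165/32]
→ [70, 138, 68]

at x=1,y=0 over L1,L2,L3:
L1 α=1/8: [225/8, 205/8, 127/4]
L2 α=1/2: [1233/16, 829/16, 575/8]
L3 α=1/2: [3489/32, 3981/32, 1311/16]
→ [109, 124, 82]

(2,2) stack=L1,L2,L3,L5; from [0,0,0]:
L1 α=1/4: [15, 155/4, 245/4]
L2 α=1/6: [203/6, 385/8, 419/8]
L3 α=2/3: [1487/18, 1387/8, 515/24]
L5 α=5/8: [4967/48, 10761/64, 1355/64]
= [103, 168, 21]

(3,2) stack=L1,L2,L3,L5; from [0,0,0]:
+L1 (α=1/4) → [45, 133/4, 33/4]
+L2 (α=1/2) → [55/2, 669/8, 869/8]
+L3 (α=2/5) → [1109/10, 2183/40, 6431/40]
+L5 (α=1/3) → [1784/15, 1001/20, 8851/60]
rounded: [119, 50, 148]

(3,1) stack=L1,L2,L3,L5; from [0,0,0]:
L1 α=1/4: [33/4, 47/4, 105/2]
L2 α=3/5: [189/2, 923/10, 558/5]
L3 α=0: [189/2, 923/10, 558/5]
L5 α=7/8: [1113/16, 2673/80, 866/5]
→ [70, 33, 173]

at x=3,y=1 over L1,L2,L3,L5,L6:
+L1 (α=1/4) → [33/4, 47/4, 105/2]
+L2 (α=3/5) → [189/2, 923/10, 558/5]
+L3 (α=0) → [189/2, 923/10, 558/5]
+L5 (α=7/8) → [1113/16, 2673/80, 866/5]
+L6 (α=1/3) → [1313/24, 3051/40, 2752/15]
rounded: [55, 76, 183]


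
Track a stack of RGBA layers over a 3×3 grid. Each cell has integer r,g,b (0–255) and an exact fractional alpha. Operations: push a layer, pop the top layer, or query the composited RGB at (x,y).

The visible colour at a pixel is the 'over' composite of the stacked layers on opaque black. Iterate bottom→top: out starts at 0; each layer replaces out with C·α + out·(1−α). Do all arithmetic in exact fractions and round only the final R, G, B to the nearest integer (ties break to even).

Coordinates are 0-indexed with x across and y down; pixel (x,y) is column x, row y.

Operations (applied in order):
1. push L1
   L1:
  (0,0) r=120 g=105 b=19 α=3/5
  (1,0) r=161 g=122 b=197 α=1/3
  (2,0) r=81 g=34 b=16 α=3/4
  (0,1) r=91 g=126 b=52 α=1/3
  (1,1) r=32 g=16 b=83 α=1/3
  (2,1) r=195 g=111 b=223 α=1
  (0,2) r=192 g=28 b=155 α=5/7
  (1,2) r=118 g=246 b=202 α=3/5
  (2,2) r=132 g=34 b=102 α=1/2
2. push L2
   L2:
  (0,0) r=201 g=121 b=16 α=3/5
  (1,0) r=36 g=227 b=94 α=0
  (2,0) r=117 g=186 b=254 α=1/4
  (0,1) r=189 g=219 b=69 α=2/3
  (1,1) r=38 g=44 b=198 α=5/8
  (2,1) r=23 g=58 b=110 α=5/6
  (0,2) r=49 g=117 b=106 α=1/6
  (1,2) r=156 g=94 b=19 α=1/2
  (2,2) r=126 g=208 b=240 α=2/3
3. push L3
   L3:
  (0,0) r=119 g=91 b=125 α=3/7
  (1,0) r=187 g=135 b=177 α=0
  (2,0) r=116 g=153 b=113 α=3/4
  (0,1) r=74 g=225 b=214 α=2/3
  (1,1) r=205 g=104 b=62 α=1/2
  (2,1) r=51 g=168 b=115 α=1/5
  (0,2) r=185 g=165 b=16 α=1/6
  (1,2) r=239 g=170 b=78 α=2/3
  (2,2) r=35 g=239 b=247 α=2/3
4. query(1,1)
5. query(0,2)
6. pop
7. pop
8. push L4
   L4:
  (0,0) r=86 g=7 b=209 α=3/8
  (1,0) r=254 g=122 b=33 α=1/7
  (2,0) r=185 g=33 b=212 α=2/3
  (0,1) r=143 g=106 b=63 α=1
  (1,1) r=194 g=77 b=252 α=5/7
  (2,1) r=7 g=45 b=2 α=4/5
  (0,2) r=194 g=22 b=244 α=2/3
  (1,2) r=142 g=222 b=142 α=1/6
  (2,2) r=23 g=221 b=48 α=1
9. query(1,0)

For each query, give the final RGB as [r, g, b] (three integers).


(1,1) stack=L1,L2,L3; from [0,0,0]:
L1 α=1/3: [32/3, 16/3, 83/3]
L2 α=5/8: [111/4, 59/2, 1073/8]
L3 α=1/2: [931/8, 267/4, 1569/16]
→ [116, 67, 98]

(0,2) stack=L1,L2,L3; from [0,0,0]:
L1 α=5/7: [960/7, 20, 775/7]
L2 α=1/6: [5143/42, 217/6, 1539/14]
L3 α=1/6: [33485/252, 2075/36, 7919/84]
= [133, 58, 94]

(1,0) stack=L1,L4; from [0,0,0]:
+L1 (α=1/3) → [161/3, 122/3, 197/3]
+L4 (α=1/7) → [576/7, 366/7, 61]
→ [82, 52, 61]


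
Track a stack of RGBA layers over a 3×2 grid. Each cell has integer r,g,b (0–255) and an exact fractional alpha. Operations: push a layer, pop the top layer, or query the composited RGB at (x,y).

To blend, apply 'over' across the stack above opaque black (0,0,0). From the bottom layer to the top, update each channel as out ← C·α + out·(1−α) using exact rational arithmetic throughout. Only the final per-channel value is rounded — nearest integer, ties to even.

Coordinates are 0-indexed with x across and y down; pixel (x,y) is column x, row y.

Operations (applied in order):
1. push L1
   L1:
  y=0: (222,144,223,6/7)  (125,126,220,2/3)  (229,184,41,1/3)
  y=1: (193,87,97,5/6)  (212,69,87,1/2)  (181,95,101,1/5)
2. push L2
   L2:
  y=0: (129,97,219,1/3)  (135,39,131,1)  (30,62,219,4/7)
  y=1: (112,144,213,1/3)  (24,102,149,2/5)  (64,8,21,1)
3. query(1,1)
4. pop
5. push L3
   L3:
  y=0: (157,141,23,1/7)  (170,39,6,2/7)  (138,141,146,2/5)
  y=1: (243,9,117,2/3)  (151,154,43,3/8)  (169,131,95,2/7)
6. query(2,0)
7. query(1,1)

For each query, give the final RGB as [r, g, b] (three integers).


query (1,1) [L1,L2] — begin 0,0,0
after L1 α=1/2: [106, 69/2, 87/2]
after L2 α=2/5: [366/5, 123/2, 857/10]
→ [73, 62, 86]

(2,0) stack=L1,L3; from [0,0,0]:
+L1 (α=1/3) → [229/3, 184/3, 41/3]
+L3 (α=2/5) → [101, 466/5, 333/5]
→ [101, 93, 67]

query (1,1) [L1,L3] — begin 0,0,0
L1 α=1/2: [106, 69/2, 87/2]
L3 α=3/8: [983/8, 1269/16, 693/16]
= [123, 79, 43]


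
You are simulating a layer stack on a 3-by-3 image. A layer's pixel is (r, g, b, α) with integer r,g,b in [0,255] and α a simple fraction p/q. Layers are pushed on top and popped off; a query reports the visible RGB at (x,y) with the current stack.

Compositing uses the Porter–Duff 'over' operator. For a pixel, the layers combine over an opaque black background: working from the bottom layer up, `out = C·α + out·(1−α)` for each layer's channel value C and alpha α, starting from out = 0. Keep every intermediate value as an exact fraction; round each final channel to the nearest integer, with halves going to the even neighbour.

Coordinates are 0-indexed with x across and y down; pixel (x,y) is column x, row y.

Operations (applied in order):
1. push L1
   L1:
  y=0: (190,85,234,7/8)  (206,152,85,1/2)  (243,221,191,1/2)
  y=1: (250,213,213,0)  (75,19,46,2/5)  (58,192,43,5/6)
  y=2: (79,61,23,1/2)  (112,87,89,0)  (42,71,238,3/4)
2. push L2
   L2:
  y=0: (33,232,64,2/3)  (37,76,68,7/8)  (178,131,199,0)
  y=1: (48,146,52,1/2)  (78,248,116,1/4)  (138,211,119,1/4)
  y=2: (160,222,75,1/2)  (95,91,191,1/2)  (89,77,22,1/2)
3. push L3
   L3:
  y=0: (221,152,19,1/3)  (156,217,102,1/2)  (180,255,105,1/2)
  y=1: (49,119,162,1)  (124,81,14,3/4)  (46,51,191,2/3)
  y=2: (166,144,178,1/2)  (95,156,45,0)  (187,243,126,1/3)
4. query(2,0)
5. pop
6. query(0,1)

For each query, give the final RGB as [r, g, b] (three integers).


(2,0) stack=L1,L2,L3; from [0,0,0]:
after L1 α=1/2: [243/2, 221/2, 191/2]
after L2 α=0: [243/2, 221/2, 191/2]
after L3 α=1/2: [603/4, 731/4, 401/4]
rounded: [151, 183, 100]

query (0,1) [L1,L2] — begin 0,0,0
after L1 α=0: [0, 0, 0]
after L2 α=1/2: [24, 73, 26]
= [24, 73, 26]


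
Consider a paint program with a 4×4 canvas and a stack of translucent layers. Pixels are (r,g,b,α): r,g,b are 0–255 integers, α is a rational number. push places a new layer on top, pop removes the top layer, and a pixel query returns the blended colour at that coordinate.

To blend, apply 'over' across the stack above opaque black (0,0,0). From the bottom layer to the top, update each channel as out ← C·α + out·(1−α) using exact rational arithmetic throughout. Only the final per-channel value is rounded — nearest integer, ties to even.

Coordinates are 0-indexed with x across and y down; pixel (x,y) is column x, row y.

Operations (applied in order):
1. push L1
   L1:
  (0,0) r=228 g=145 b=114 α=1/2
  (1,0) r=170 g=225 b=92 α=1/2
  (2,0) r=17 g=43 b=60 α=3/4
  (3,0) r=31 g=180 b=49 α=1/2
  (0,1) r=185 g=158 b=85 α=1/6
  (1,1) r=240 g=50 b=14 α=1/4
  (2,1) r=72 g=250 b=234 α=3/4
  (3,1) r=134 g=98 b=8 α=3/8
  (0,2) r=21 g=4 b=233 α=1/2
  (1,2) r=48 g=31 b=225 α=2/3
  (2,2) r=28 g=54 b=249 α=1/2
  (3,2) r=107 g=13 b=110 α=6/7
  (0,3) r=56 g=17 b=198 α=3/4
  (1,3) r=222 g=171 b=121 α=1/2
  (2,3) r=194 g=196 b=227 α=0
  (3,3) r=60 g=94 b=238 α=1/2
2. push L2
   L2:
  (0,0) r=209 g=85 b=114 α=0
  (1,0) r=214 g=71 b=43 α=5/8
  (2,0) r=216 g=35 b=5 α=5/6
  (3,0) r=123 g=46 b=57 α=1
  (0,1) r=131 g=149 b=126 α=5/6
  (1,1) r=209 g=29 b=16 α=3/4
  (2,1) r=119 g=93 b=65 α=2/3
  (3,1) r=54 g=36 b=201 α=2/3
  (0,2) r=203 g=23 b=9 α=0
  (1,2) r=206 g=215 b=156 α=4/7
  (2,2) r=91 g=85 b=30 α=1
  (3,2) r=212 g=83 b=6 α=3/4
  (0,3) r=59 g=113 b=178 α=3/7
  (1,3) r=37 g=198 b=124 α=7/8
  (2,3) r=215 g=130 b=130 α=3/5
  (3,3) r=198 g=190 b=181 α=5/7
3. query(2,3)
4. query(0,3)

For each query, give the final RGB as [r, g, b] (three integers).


(2,3) stack=L1,L2; from [0,0,0]:
+L1 (α=0) → [0, 0, 0]
+L2 (α=3/5) → [129, 78, 78]
rounded: [129, 78, 78]

(0,3) stack=L1,L2; from [0,0,0]:
L1 α=3/4: [42, 51/4, 297/2]
L2 α=3/7: [345/7, 390/7, 1128/7]
= [49, 56, 161]


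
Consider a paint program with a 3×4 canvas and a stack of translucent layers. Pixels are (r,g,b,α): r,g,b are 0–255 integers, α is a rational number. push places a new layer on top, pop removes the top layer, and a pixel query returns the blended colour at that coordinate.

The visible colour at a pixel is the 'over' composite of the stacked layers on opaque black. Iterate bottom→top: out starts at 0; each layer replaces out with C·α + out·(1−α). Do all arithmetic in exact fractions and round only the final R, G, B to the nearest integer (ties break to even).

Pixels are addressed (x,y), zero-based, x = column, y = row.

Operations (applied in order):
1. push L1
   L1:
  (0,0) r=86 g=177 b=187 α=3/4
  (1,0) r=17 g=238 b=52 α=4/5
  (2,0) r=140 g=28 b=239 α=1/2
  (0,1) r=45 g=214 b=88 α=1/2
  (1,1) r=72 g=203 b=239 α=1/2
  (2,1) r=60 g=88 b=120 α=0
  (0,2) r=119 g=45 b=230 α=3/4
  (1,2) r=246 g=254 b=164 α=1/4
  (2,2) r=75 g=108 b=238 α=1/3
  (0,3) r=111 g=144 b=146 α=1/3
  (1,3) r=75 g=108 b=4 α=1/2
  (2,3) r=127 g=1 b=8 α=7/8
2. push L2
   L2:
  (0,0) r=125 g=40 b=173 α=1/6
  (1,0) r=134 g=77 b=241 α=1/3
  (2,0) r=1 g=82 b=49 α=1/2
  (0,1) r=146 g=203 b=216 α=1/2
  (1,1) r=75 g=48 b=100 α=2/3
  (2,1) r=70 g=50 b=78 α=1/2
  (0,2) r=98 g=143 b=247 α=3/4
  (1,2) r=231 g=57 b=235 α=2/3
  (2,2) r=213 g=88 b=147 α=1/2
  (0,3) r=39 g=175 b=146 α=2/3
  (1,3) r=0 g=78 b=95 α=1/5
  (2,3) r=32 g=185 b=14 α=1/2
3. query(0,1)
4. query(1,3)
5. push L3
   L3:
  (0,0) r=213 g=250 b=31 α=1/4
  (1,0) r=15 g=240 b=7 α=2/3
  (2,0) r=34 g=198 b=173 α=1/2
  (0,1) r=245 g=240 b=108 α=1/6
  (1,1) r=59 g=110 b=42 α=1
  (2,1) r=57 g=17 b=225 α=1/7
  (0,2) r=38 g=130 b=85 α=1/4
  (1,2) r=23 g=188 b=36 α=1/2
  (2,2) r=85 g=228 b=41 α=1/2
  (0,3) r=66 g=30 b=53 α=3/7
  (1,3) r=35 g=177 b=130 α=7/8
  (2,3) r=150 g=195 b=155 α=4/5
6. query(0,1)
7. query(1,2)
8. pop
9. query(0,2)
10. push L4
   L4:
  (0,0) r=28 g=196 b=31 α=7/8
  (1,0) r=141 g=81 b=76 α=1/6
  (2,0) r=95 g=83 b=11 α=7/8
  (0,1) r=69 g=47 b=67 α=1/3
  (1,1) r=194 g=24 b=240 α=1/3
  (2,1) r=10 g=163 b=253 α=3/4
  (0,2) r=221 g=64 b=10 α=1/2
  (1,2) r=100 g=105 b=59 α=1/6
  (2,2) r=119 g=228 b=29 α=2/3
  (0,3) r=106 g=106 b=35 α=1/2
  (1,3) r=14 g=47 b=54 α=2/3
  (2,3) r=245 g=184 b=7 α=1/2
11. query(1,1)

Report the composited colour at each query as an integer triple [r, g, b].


(0,1) stack=L1,L2; from [0,0,0]:
L1 α=1/2: [45/2, 107, 44]
L2 α=1/2: [337/4, 155, 130]
rounded: [84, 155, 130]

(1,3) stack=L1,L2; from [0,0,0]:
+L1 (α=1/2) → [75/2, 54, 2]
+L2 (α=1/5) → [30, 294/5, 103/5]
rounded: [30, 59, 21]

query (0,1) [L1,L2,L3] — begin 0,0,0
L1 α=1/2: [45/2, 107, 44]
L2 α=1/2: [337/4, 155, 130]
L3 α=1/6: [2665/24, 1015/6, 379/3]
= [111, 169, 126]

at x=1,y=2 over L1,L2,L3:
L1 α=1/4: [123/2, 127/2, 41]
L2 α=2/3: [349/2, 355/6, 511/3]
L3 α=1/2: [395/4, 1483/12, 619/6]
→ [99, 124, 103]

(0,2) stack=L1,L2; from [0,0,0]:
+L1 (α=3/4) → [357/4, 135/4, 345/2]
+L2 (α=3/4) → [1533/16, 1851/16, 1827/8]
rounded: [96, 116, 228]

query (1,1) [L1,L2,L4] — begin 0,0,0
after L1 α=1/2: [36, 203/2, 239/2]
after L2 α=2/3: [62, 395/6, 213/2]
after L4 α=1/3: [106, 467/9, 151]
→ [106, 52, 151]


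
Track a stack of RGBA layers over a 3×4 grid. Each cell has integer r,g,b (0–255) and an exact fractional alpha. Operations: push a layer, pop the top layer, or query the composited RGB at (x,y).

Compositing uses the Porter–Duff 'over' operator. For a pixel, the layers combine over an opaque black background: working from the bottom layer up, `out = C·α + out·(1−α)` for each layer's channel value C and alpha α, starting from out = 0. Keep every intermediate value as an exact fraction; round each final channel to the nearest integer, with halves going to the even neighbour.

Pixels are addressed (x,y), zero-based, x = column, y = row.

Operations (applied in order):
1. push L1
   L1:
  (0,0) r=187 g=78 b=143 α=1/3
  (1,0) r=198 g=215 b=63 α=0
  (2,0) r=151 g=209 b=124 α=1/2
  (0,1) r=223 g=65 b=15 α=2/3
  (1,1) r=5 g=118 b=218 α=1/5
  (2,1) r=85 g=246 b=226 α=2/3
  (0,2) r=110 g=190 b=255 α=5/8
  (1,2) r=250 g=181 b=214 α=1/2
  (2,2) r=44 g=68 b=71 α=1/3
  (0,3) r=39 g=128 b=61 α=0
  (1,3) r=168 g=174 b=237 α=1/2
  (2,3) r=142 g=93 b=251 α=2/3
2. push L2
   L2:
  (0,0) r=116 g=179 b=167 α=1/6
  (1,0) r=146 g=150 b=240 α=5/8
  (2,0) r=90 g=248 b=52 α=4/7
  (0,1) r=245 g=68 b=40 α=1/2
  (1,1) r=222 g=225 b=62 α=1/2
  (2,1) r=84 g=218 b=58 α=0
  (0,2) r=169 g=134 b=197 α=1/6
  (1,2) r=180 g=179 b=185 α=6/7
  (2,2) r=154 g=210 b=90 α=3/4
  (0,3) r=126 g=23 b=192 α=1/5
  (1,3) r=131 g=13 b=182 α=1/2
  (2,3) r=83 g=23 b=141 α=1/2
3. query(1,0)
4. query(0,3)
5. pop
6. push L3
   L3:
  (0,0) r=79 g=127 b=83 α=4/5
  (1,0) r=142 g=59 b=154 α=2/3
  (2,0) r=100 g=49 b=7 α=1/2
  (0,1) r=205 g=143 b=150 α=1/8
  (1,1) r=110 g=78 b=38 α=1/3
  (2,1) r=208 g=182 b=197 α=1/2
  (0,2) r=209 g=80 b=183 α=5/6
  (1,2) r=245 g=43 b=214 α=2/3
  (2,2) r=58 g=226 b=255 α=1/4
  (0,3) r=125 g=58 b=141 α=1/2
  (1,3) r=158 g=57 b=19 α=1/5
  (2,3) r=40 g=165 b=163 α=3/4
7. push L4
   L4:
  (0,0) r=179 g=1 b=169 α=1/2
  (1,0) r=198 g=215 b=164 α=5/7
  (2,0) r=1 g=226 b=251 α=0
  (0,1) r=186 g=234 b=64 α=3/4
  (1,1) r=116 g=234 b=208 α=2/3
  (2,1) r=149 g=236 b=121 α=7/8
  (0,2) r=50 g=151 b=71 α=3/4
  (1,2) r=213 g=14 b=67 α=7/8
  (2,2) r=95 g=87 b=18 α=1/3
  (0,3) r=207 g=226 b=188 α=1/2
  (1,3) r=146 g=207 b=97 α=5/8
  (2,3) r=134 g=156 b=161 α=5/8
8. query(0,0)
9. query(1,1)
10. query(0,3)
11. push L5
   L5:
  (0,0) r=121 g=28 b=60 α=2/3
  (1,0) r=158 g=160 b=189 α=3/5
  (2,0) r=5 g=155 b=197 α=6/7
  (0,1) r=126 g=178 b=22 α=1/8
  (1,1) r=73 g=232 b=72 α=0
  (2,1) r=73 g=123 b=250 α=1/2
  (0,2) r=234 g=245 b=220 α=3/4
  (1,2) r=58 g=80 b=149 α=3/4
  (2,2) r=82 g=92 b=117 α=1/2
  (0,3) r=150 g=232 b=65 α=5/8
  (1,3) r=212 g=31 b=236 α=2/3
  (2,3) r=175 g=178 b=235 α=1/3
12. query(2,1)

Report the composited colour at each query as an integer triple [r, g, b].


query (1,0) [L1,L2] — begin 0,0,0
after L1 α=0: [0, 0, 0]
after L2 α=5/8: [365/4, 375/4, 150]
→ [91, 94, 150]

(0,3) stack=L1,L2; from [0,0,0]:
after L1 α=0: [0, 0, 0]
after L2 α=1/5: [126/5, 23/5, 192/5]
= [25, 5, 38]

at x=0,y=0 over L1,L3,L4:
L1 α=1/3: [187/3, 26, 143/3]
L3 α=4/5: [227/3, 534/5, 1139/15]
L4 α=1/2: [382/3, 539/10, 1837/15]
rounded: [127, 54, 122]

(1,1) stack=L1,L3,L4; from [0,0,0]:
+L1 (α=1/5) → [1, 118/5, 218/5]
+L3 (α=1/3) → [112/3, 626/15, 626/15]
+L4 (α=2/3) → [808/9, 7646/45, 6866/45]
rounded: [90, 170, 153]

(0,3) stack=L1,L3,L4; from [0,0,0]:
+L1 (α=0) → [0, 0, 0]
+L3 (α=1/2) → [125/2, 29, 141/2]
+L4 (α=1/2) → [539/4, 255/2, 517/4]
rounded: [135, 128, 129]

at x=2,y=1 over L1,L3,L4,L5:
+L1 (α=2/3) → [170/3, 164, 452/3]
+L3 (α=1/2) → [397/3, 173, 1043/6]
+L4 (α=7/8) → [1763/12, 1825/8, 6125/48]
+L5 (α=1/2) → [2639/24, 2809/16, 18125/96]
rounded: [110, 176, 189]


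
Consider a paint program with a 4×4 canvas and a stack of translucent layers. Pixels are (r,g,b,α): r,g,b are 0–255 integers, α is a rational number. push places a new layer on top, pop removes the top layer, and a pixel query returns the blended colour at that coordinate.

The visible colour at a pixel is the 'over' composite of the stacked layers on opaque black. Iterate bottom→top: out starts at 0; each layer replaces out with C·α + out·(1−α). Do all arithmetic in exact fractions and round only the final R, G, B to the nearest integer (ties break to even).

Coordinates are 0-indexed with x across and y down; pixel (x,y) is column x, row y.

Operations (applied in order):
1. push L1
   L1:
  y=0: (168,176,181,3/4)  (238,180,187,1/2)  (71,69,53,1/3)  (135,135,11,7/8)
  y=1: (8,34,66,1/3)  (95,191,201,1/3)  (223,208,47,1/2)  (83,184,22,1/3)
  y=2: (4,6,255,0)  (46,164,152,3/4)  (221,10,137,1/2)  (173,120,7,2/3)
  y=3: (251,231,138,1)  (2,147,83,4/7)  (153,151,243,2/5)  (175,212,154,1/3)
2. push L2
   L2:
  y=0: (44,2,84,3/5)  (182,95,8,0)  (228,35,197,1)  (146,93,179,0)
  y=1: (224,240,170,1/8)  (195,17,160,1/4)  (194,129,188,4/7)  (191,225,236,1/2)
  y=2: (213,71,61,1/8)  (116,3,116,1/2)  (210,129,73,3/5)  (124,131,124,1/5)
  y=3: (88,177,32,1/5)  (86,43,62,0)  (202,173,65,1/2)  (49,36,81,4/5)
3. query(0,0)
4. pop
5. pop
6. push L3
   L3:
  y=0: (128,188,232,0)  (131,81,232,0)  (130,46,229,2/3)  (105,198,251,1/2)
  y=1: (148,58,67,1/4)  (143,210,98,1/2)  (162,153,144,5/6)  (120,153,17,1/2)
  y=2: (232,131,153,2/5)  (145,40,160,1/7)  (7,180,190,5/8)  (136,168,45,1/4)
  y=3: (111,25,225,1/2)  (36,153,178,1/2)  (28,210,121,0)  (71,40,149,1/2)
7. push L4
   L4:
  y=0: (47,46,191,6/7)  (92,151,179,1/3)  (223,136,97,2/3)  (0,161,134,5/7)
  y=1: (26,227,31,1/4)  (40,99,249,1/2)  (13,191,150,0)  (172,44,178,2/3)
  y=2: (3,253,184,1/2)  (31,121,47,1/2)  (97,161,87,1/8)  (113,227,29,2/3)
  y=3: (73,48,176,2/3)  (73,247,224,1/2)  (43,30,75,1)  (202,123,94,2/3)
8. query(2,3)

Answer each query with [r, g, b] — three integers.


(0,0) stack=L1,L2; from [0,0,0]:
after L1 α=3/4: [126, 132, 543/4]
after L2 α=3/5: [384/5, 54, 1047/10]
rounded: [77, 54, 105]

at x=2,y=3 over L3,L4:
+L3 (α=0) → [0, 0, 0]
+L4 (α=1) → [43, 30, 75]
= [43, 30, 75]


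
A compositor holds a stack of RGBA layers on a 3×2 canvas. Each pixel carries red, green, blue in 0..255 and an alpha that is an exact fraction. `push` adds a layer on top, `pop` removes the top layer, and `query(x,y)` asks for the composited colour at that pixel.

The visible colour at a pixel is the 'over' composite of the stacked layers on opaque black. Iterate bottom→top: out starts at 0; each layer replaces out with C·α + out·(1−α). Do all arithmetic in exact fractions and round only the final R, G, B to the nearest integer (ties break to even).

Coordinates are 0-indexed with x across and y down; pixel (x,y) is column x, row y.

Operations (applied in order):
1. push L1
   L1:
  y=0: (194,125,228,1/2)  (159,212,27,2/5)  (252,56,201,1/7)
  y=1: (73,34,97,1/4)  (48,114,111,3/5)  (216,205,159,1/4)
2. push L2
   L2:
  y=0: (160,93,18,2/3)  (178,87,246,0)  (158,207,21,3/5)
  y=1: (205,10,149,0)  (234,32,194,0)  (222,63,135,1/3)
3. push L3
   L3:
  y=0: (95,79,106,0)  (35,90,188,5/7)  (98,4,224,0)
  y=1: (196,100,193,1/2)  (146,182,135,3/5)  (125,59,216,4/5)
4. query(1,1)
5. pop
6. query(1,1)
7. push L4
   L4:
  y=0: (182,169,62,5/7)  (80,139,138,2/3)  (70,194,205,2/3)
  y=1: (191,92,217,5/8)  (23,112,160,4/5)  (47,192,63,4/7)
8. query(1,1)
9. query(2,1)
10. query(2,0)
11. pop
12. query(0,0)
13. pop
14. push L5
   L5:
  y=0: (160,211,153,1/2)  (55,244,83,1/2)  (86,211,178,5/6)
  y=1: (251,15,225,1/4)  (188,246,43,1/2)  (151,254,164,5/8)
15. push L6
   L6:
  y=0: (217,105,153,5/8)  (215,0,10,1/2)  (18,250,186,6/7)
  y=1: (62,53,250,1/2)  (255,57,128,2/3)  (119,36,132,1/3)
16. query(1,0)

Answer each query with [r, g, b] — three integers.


at x=1,y=1 over L1,L2,L3:
L1 α=3/5: [144/5, 342/5, 333/5]
L2 α=0: [144/5, 342/5, 333/5]
L3 α=3/5: [2478/25, 3414/25, 2691/25]
= [99, 137, 108]

(1,1) stack=L1,L2; from [0,0,0]:
L1 α=3/5: [144/5, 342/5, 333/5]
L2 α=0: [144/5, 342/5, 333/5]
rounded: [29, 68, 67]

(1,1) stack=L1,L2,L4; from [0,0,0]:
L1 α=3/5: [144/5, 342/5, 333/5]
L2 α=0: [144/5, 342/5, 333/5]
L4 α=4/5: [604/25, 2582/25, 3533/25]
rounded: [24, 103, 141]

(2,1) stack=L1,L2,L4; from [0,0,0]:
after L1 α=1/4: [54, 205/4, 159/4]
after L2 α=1/3: [110, 331/6, 143/2]
after L4 α=4/7: [74, 1867/14, 933/14]
→ [74, 133, 67]

(2,0) stack=L1,L2,L4; from [0,0,0]:
L1 α=1/7: [36, 8, 201/7]
L2 α=3/5: [546/5, 637/5, 843/35]
L4 α=2/3: [1246/15, 859/5, 15193/105]
= [83, 172, 145]

at x=0,y=0 over L1,L2:
L1 α=1/2: [97, 125/2, 114]
L2 α=2/3: [139, 497/6, 50]
→ [139, 83, 50]

query (1,0) [L1,L5,L6] — begin 0,0,0
+L1 (α=2/5) → [318/5, 424/5, 54/5]
+L5 (α=1/2) → [593/10, 822/5, 469/10]
+L6 (α=1/2) → [2743/20, 411/5, 569/20]
→ [137, 82, 28]
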